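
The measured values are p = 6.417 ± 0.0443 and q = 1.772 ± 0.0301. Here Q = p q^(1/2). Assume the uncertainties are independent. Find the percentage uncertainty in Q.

Since Q is a product/quotient, work with relative uncertainties:
  (1·δp/p)² = (1×0.00690)² = 4.77e-05;  (½·δq/q)² = (0.5×0.0170)² = 7.21e-05
δQ/Q = √(0.000120) = 0.0109

1.09%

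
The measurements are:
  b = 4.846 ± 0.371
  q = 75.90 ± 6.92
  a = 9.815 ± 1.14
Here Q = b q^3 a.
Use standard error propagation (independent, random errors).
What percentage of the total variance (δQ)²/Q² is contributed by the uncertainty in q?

79.4%

(δQ/Q)² = (1·δb/b)² + (3·δq/q)² + (1·δa/a)²
  b term: (1×0.0766)² = 0.00586
  q term: (3×0.0912)² = 0.0748
  a term: (1×0.116)² = 0.0135
Total = 0.0942. Share from q = 0.0748/0.0942 = 0.794.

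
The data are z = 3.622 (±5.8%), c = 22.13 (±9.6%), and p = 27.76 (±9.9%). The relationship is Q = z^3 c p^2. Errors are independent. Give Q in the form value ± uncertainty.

(8.103 ± 2.27) × 10^5

For a monomial Q ∝ z^3, c, p^2, fractional errors add in quadrature:
  (3·δz/z)² = (3×0.0580)² = 0.0303;  (1·δc/c)² = (1×0.0960)² = 0.00922;  (2·δp/p)² = (2×0.0990)² = 0.0392
δQ/Q = √(0.0787) = 0.281
Q = 810300, so δQ = 0.281 × 810300 = 2.27e+05.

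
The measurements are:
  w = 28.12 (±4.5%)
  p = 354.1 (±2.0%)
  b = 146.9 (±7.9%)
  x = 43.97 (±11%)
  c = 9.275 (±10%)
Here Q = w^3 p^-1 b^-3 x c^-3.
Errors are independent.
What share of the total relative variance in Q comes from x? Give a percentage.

(δQ/Q)² = (3·δw/w)² + (-1·δp/p)² + (-3·δb/b)² + (1·δx/x)² + (-3·δc/c)²
  w term: (3×0.0450)² = 0.0182
  p term: (-1×0.0200)² = 0.000400
  b term: (-3×0.0790)² = 0.0562
  x term: (1×0.110)² = 0.0121
  c term: (-3×0.100)² = 0.0900
Total = 0.177. Share from x = 0.0121/0.177 = 0.0684.

6.84%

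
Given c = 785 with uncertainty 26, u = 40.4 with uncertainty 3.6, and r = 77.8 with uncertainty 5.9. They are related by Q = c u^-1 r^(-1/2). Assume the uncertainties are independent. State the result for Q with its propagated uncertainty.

2.20 ± 0.225

Each factor contributes (exponent × relative error)² to (δQ/Q)²:
  (1·δc/c)² = (1×0.0331)² = 0.00110;  (-1·δu/u)² = (-1×0.0891)² = 0.00794;  (−½·δr/r)² = (-0.5×0.0758)² = 0.00144
δQ/Q = √(0.0105) = 0.102
Q = 2.20, so δQ = 0.102 × 2.20 = 0.225.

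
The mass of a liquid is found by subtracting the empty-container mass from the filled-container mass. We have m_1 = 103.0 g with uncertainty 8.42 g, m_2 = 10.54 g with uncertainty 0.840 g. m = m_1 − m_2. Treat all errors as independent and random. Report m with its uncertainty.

Absolute uncertainties add in quadrature for a linear combination:
  (δm_1)² = 70.9;  (δm_2)² = 0.706
δm = √(71.6) = 8.46 g
m = 92.46 g.

92.46 ± 8.46 g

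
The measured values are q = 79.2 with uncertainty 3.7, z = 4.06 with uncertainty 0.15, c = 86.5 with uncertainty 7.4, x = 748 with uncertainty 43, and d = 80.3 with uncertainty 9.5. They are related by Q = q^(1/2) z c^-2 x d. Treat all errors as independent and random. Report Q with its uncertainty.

290 ± 63.9

Relative error in a monomial: (δQ/Q)² = Σ (nᵢ · δxᵢ/xᵢ)².
  (½·δq/q)² = (0.5×0.0467)² = 0.000546;  (1·δz/z)² = (1×0.0369)² = 0.00136;  (-2·δc/c)² = (-2×0.0855)² = 0.0293;  (1·δx/x)² = (1×0.0575)² = 0.00330;  (1·δd/d)² = (1×0.118)² = 0.0140
δQ/Q = √(0.0485) = 0.220
Q = 290, so δQ = 0.220 × 290 = 63.9.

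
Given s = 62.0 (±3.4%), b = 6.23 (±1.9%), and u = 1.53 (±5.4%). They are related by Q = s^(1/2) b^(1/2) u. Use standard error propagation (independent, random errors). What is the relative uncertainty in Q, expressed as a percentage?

Relative error in a monomial: (δQ/Q)² = Σ (nᵢ · δxᵢ/xᵢ)².
  (½·δs/s)² = (0.5×0.0340)² = 0.000289;  (½·δb/b)² = (0.5×0.0190)² = 9.02e-05;  (1·δu/u)² = (1×0.0540)² = 0.00292
δQ/Q = √(0.00330) = 0.0574

5.74%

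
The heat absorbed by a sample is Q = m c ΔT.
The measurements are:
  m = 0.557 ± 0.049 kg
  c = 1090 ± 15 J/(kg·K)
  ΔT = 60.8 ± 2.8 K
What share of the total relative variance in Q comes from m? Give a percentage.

(δQ/Q)² = (1·δm/m)² + (1·δc/c)² + (1·δΔT/ΔT)²
  m term: (1×0.0880)² = 0.00774
  c term: (1×0.0138)² = 0.000189
  ΔT term: (1×0.0461)² = 0.00212
Total = 0.0100. Share from m = 0.00774/0.0100 = 0.770.

77.0%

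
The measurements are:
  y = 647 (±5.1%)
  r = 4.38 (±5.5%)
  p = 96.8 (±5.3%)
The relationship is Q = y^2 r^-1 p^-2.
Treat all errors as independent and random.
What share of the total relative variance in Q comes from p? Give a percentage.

45.6%

(δQ/Q)² = (2·δy/y)² + (-1·δr/r)² + (-2·δp/p)²
  y term: (2×0.0510)² = 0.0104
  r term: (-1×0.0550)² = 0.00302
  p term: (-2×0.0530)² = 0.0112
Total = 0.0247. Share from p = 0.0112/0.0247 = 0.456.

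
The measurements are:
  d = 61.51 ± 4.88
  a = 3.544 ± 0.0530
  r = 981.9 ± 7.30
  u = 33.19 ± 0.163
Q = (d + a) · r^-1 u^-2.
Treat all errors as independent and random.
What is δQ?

Let w = d + a = 65.05. δw = √(δd² + δa²) = √(23.8 + 0.00281) = 4.88, so δw/w = 0.0750.
Q is then a monomial in w, r, u:
δQ/Q = √((δw/w)² + (-1·δr/r)² + (-2·δu/u)²) = √(0.00563 + 5.53e-05 + 9.65e-05) = 0.0760
Q = 6.014e-05, so δQ = 0.0760 × 6.014e-05 = 4.57e-06.

4.57e-06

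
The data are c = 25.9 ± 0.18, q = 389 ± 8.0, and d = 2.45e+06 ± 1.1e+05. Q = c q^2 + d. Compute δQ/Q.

Let p = c·q^2 = 3.92e+06. δp/p = √((1·δc/c)² + (2·δq/q)²) = √(4.83e-05 + 0.00169) = 0.0417, so δp = 1.63e+05.
Q = p + d: δQ = √(δp² + δd²) = √(2.67e+10 + 1.21e+10) = 1.97e+05
Q = 6.37e+06, so δQ/Q = 1.97e+05/6.37e+06 = 0.0309.

0.0309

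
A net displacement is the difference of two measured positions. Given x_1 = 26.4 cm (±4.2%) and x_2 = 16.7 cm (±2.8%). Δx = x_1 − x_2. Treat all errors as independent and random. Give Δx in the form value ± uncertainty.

9.70 ± 1.20 cm

Absolute uncertainties add in quadrature for a linear combination:
  (δx_1)² = 1.23;  (δx_2)² = 0.219
δΔx = √(1.45) = 1.20 cm
Δx = 9.70 cm.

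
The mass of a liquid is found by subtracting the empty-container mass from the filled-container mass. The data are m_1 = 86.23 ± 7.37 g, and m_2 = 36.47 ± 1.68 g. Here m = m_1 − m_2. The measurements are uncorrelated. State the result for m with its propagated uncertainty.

49.76 ± 7.56 g

m is a linear combination, so absolute uncertainties add in quadrature:
  (δm_1)² = 54.3;  (δm_2)² = 2.82
δm = √(57.1) = 7.56 g
m = 49.76 g.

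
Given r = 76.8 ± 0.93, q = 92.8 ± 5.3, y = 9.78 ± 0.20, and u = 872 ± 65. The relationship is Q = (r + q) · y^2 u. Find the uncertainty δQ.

1.28e+06

Let w = r + q = 170. δw = √(δr² + δq²) = √(0.865 + 28.1) = 5.38, so δw/w = 0.0317.
Q is then a monomial in w, y, u:
δQ/Q = √((δw/w)² + (2·δy/y)² + (1·δu/u)²) = √(0.00101 + 0.00167 + 0.00556) = 0.0908
Q = 1.41e+07, so δQ = 0.0908 × 1.41e+07 = 1.28e+06.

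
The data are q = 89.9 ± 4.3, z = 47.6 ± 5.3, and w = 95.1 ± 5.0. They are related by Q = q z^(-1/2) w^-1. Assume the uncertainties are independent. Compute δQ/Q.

Q is a product of powers, so relative uncertainties combine in quadrature:
  (1·δq/q)² = (1×0.0478)² = 0.00229;  (−½·δz/z)² = (-0.5×0.111)² = 0.00310;  (-1·δw/w)² = (-1×0.0526)² = 0.00276
δQ/Q = √(0.00815) = 0.0903

0.0903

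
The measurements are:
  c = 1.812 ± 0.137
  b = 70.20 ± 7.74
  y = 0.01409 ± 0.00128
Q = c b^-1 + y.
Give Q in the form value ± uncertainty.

0.03990 ± 0.00368

Let p = c·b^-1 = 0.02581. δp/p = √((1·δc/c)² + (-1·δb/b)²) = √(0.00572 + 0.0122) = 0.134, so δp = 0.00345.
Q = p + y: δQ = √(δp² + δy²) = √(1.19e-05 + 1.64e-06) = 0.00368
Q = 0.03990.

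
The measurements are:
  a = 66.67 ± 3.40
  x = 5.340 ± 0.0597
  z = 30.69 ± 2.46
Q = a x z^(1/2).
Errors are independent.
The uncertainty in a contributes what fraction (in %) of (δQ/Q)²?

60.0%

(δQ/Q)² = (1·δa/a)² + (1·δx/x)² + (½·δz/z)²
  a term: (1×0.0510)² = 0.00260
  x term: (1×0.0112)² = 0.000125
  z term: (0.5×0.0802)² = 0.00161
Total = 0.00433. Share from a = 0.00260/0.00433 = 0.600.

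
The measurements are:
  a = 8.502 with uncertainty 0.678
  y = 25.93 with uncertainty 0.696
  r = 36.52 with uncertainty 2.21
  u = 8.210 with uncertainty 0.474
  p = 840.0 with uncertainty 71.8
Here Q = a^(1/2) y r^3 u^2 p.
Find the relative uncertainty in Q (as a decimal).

For a monomial Q ∝ a^(1/2), y, r^3, u^2, p, fractional errors add in quadrature:
  (½·δa/a)² = (0.5×0.0797)² = 0.00159;  (1·δy/y)² = (1×0.0268)² = 0.000720;  (3·δr/r)² = (3×0.0605)² = 0.0330;  (2·δu/u)² = (2×0.0577)² = 0.0133;  (1·δp/p)² = (1×0.0855)² = 0.00731
δQ/Q = √(0.0559) = 0.236

0.236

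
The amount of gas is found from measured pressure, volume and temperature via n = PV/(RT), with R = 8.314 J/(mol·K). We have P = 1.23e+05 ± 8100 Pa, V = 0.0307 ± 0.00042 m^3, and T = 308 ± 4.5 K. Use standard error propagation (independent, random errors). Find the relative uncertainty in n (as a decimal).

Since n is a product/quotient, work with relative uncertainties:
  (1·δP/P)² = (1×0.0659)² = 0.00434;  (1·δV/V)² = (1×0.0137)² = 0.000187;  (-1·δT/T)² = (-1×0.0146)² = 0.000213
δn/n = √(0.00474) = 0.0688

0.0688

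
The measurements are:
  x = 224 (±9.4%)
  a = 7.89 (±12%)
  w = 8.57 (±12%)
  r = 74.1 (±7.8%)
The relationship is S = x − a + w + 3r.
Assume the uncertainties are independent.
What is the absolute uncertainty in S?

27.3

Each term contributes (cᵢ δxᵢ)² to (δS)²:
  (δx)² = 443;  (δa)² = 0.896;  (δw)² = 1.06;  (3·δr)² = 301
δS = √(746) = 27.3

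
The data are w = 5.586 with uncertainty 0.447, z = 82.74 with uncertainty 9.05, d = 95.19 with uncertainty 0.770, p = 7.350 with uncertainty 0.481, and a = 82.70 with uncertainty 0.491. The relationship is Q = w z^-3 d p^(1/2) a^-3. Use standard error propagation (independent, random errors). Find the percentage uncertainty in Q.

34.0%

Q is a product of powers, so relative uncertainties combine in quadrature:
  (1·δw/w)² = (1×0.0800)² = 0.00640;  (-3·δz/z)² = (-3×0.109)² = 0.108;  (1·δd/d)² = (1×0.00809)² = 6.54e-05;  (½·δp/p)² = (0.5×0.0654)² = 0.00107;  (-3·δa/a)² = (-3×0.00594)² = 0.000317
δQ/Q = √(0.116) = 0.340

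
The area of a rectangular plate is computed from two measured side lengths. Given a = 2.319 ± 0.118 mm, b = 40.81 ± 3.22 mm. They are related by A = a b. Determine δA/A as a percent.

9.39%

Products/powers → add relative errors in quadrature, weighted by exponent:
  (1·δa/a)² = (1×0.0509)² = 0.00259;  (1·δb/b)² = (1×0.0789)² = 0.00623
δA/A = √(0.00881) = 0.0939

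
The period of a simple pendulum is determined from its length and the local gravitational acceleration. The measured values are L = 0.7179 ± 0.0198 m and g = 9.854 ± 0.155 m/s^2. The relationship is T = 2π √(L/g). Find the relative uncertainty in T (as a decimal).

0.0159

Relative error in a monomial: (δT/T)² = Σ (nᵢ · δxᵢ/xᵢ)².
  (½·δL/L)² = (0.5×0.0276)² = 0.000190;  (−½·δg/g)² = (-0.5×0.0157)² = 6.19e-05
δT/T = √(0.000252) = 0.0159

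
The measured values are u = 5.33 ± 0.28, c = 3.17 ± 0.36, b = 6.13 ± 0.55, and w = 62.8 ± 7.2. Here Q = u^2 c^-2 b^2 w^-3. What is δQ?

Products/powers → add relative errors in quadrature, weighted by exponent:
  (2·δu/u)² = (2×0.0525)² = 0.0110;  (-2·δc/c)² = (-2×0.114)² = 0.0516;  (2·δb/b)² = (2×0.0897)² = 0.0322;  (-3·δw/w)² = (-3×0.115)² = 0.118
δQ/Q = √(0.213) = 0.462
Q = 0.000429, so δQ = 0.462 × 0.000429 = 0.000198.

0.000198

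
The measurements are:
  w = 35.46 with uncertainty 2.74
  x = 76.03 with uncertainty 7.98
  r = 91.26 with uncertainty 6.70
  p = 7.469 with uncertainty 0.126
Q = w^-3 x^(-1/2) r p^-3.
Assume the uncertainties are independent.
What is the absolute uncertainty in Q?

1.43e-07

Each factor contributes (exponent × relative error)² to (δQ/Q)²:
  (-3·δw/w)² = (-3×0.0773)² = 0.0537;  (−½·δx/x)² = (-0.5×0.105)² = 0.00275;  (1·δr/r)² = (1×0.0734)² = 0.00539;  (-3·δp/p)² = (-3×0.0169)² = 0.00256
δQ/Q = √(0.0644) = 0.254
Q = 5.634e-07, so δQ = 0.254 × 5.634e-07 = 1.43e-07.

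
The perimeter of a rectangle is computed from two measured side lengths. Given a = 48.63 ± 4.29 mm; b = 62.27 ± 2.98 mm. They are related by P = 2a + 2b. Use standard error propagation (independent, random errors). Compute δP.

Each term contributes (cᵢ δxᵢ)² to (δP)²:
  (2·δa)² = 73.6;  (2·δb)² = 35.5
δP = √(109) = 10.4 mm

10.4 mm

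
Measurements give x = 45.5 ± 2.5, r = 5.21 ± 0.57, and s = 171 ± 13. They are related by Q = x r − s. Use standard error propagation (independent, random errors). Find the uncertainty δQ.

Let p = x·r = 237. δp/p = √((1·δx/x)² + (1·δr/r)²) = √(0.00302 + 0.0120) = 0.122, so δp = 29.0.
Q = p − s: δQ = √(δp² + δs²) = √(842 + 169) = 31.8

31.8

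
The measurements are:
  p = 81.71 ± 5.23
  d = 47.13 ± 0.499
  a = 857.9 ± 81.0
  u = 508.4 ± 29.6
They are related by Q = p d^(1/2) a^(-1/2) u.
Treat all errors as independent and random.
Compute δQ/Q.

0.0987

Products/powers → add relative errors in quadrature, weighted by exponent:
  (1·δp/p)² = (1×0.0640)² = 0.00410;  (½·δd/d)² = (0.5×0.0106)² = 2.8e-05;  (−½·δa/a)² = (-0.5×0.0944)² = 0.00223;  (1·δu/u)² = (1×0.0582)² = 0.00339
δQ/Q = √(0.00974) = 0.0987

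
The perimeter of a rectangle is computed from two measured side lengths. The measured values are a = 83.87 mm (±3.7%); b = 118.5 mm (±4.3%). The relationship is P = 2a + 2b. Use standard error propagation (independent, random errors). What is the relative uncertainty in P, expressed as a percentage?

2.95%

For a sum/difference, combine absolute errors in quadrature:
  (2·δa)² = 38.5;  (2·δb)² = 104
δP = √(142) = 11.9 mm
P = 404.7 mm, so δP/P = 11.9/404.7 = 0.0295.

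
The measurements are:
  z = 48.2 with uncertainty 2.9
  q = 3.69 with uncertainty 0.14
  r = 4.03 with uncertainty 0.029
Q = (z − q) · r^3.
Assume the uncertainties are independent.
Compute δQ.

200

Let u = z − q = 44.5. δu = √(δz² + δq²) = √(8.41 + 0.0196) = 2.90, so δu/u = 0.0652.
Q is then a monomial in u, r:
δQ/Q = √((δu/u)² + (3·δr/r)²) = √(0.00425 + 0.000466) = 0.0687
Q = 2910, so δQ = 0.0687 × 2910 = 200.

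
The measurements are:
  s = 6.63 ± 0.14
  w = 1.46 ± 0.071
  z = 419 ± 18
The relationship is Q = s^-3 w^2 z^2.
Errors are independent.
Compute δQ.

Each factor contributes (exponent × relative error)² to (δQ/Q)²:
  (-3·δs/s)² = (-3×0.0211)² = 0.00401;  (2·δw/w)² = (2×0.0486)² = 0.00946;  (2·δz/z)² = (2×0.0430)² = 0.00738
δQ/Q = √(0.0209) = 0.144
Q = 1280, so δQ = 0.144 × 1280 = 185.

185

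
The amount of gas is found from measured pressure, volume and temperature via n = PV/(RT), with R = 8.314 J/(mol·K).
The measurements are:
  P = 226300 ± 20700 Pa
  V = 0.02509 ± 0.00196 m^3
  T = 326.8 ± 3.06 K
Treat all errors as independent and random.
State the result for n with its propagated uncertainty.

2.090 ± 0.252 mol

For a monomial n ∝ P, V, T^-1, fractional errors add in quadrature:
  (1·δP/P)² = (1×0.0915)² = 0.00837;  (1·δV/V)² = (1×0.0781)² = 0.00610;  (-1·δT/T)² = (-1×0.00936)² = 8.77e-05
δn/n = √(0.0146) = 0.121
n = 2.090 mol, so δn = 0.121 × 2.090 = 0.252 mol.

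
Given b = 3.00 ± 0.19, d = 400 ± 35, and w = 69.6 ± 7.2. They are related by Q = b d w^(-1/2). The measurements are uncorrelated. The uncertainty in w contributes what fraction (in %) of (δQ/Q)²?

18.7%

(δQ/Q)² = (1·δb/b)² + (1·δd/d)² + (−½·δw/w)²
  b term: (1×0.0633)² = 0.00401
  d term: (1×0.0875)² = 0.00766
  w term: (-0.5×0.103)² = 0.00268
Total = 0.0143. Share from w = 0.00268/0.0143 = 0.187.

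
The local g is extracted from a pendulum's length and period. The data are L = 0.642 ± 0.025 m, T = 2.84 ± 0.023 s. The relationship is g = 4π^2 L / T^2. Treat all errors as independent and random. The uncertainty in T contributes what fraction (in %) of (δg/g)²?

14.7%

(δg/g)² = (1·δL/L)² + (-2·δT/T)²
  L term: (1×0.0389)² = 0.00152
  T term: (-2×0.00810)² = 0.000262
Total = 0.00178. Share from T = 0.000262/0.00178 = 0.147.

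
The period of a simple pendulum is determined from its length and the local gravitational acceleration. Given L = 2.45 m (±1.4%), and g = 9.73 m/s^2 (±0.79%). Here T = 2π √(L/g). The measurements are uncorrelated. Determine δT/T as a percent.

0.804%

T is a product of powers, so relative uncertainties combine in quadrature:
  (½·δL/L)² = (0.5×0.0140)² = 4.9e-05;  (−½·δg/g)² = (-0.5×0.00790)² = 1.56e-05
δT/T = √(6.46e-05) = 0.00804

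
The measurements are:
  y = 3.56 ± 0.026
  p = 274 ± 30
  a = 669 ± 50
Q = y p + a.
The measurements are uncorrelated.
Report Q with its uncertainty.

1640 ± 118

Let w = y·p = 975. δw/w = √((1·δy/y)² + (1·δp/p)²) = √(5.33e-05 + 0.0120) = 0.110, so δw = 107.
Q = w + a: δQ = √(δw² + δa²) = √(11500 + 2500) = 118
Q = 1640.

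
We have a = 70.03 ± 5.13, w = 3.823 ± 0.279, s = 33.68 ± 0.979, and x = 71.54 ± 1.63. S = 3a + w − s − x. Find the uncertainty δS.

15.5

For a sum/difference, combine absolute errors in quadrature:
  (3·δa)² = 237;  (δw)² = 0.0778;  (δs)² = 0.958;  (δx)² = 2.66
δS = √(241) = 15.5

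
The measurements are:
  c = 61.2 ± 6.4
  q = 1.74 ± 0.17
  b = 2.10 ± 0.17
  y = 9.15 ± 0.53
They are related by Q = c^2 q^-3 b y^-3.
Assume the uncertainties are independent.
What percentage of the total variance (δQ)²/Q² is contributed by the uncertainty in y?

18.1%

(δQ/Q)² = (2·δc/c)² + (-3·δq/q)² + (1·δb/b)² + (-3·δy/y)²
  c term: (2×0.105)² = 0.0437
  q term: (-3×0.0977)² = 0.0859
  b term: (1×0.0810)² = 0.00655
  y term: (-3×0.0579)² = 0.0302
Total = 0.166. Share from y = 0.0302/0.166 = 0.181.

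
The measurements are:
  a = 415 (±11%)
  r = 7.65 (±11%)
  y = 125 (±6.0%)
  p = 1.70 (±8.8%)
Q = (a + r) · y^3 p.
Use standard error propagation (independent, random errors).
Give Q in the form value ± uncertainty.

Let u = a + r = 423. δu = √(δa² + δr²) = √(2080 + 0.708) = 45.7, so δu/u = 0.108.
Q is then a monomial in u, y, p:
δQ/Q = √((δu/u)² + (3·δy/y)² + (1·δp/p)²) = √(0.0117 + 0.0324 + 0.00774) = 0.228
Q = 1.4e+09, so δQ = 0.228 × 1.4e+09 = 3.19e+08.

(1.40 ± 0.319) × 10^9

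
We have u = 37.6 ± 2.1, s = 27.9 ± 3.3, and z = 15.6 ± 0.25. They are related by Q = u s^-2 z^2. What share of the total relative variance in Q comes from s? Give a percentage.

(δQ/Q)² = (1·δu/u)² + (-2·δs/s)² + (2·δz/z)²
  u term: (1×0.0559)² = 0.00312
  s term: (-2×0.118)² = 0.0560
  z term: (2×0.0160)² = 0.00103
Total = 0.0601. Share from s = 0.0560/0.0601 = 0.931.

93.1%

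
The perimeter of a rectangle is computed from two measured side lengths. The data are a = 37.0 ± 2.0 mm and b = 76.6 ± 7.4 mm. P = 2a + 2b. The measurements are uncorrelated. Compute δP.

15.3 mm

P is a linear combination, so absolute uncertainties add in quadrature:
  (2·δa)² = 16.0;  (2·δb)² = 219
δP = √(235) = 15.3 mm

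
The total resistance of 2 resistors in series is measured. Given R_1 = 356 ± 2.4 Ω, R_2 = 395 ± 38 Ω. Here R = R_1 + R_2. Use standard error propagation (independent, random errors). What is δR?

Absolute uncertainties add in quadrature for a linear combination:
  (δR_1)² = 5.76;  (δR_2)² = 1440
δR = √(1450) = 38.1 Ω

38.1 Ω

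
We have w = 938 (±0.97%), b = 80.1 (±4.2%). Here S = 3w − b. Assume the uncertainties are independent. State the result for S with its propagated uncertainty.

2730 ± 27.5

Each term contributes (cᵢ δxᵢ)² to (δS)²:
  (3·δw)² = 745;  (δb)² = 11.3
δS = √(756) = 27.5
S = 2730.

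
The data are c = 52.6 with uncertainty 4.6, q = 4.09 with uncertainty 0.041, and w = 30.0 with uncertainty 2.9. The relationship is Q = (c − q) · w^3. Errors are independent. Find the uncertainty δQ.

4e+05

Let u = c − q = 48.5. δu = √(δc² + δq²) = √(21.2 + 0.00168) = 4.60, so δu/u = 0.0948.
Q is then a monomial in u, w:
δQ/Q = √((δu/u)² + (3·δw/w)²) = √(0.00899 + 0.0841) = 0.305
Q = 1.31e+06, so δQ = 0.305 × 1.31e+06 = 4e+05.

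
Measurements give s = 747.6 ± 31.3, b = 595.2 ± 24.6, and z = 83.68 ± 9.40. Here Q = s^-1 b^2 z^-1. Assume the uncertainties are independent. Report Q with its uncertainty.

5.663 ± 0.825

Q is a product of powers, so relative uncertainties combine in quadrature:
  (-1·δs/s)² = (-1×0.0419)² = 0.00175;  (2·δb/b)² = (2×0.0413)² = 0.00683;  (-1·δz/z)² = (-1×0.112)² = 0.0126
δQ/Q = √(0.0212) = 0.146
Q = 5.663, so δQ = 0.146 × 5.663 = 0.825.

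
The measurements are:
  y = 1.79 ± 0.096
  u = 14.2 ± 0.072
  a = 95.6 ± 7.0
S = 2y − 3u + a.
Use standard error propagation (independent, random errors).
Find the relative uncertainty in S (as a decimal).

0.124

For a sum/difference, combine absolute errors in quadrature:
  (2·δy)² = 0.0369;  (3·δu)² = 0.0467;  (δa)² = 49.0
δS = √(49.1) = 7.01
S = 56.6, so δS/S = 7.01/56.6 = 0.124.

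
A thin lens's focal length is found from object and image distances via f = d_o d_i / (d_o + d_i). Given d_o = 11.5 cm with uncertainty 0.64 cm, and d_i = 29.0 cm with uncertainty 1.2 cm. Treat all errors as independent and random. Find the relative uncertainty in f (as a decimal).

∂f/∂d_o = (d_i/(d_o+d_i))² = 0.513;  ∂f/∂d_i = (d_o/(d_o+d_i))² = 0.0806
δf = √((∂f/∂d_o · δd_o)² + (∂f/∂d_i · δd_i)²) = √(0.108 + 0.00936) = 0.342 cm
f = 8.23 cm, so δf/f = 0.342/8.23 = 0.0415.

0.0415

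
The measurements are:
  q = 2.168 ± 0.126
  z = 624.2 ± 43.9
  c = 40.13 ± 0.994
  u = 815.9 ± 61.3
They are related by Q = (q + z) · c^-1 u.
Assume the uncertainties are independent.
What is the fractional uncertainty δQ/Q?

0.106

Let w = q + z = 626.4. δw = √(δq² + δz²) = √(0.0159 + 1930) = 43.9, so δw/w = 0.0701.
Q is then a monomial in w, c, u:
δQ/Q = √((δw/w)² + (-1·δc/c)² + (1·δu/u)²) = √(0.00491 + 0.000614 + 0.00564) = 0.106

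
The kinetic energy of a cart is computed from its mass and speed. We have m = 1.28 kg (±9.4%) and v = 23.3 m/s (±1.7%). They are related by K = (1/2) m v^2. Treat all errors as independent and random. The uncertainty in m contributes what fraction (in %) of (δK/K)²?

88.4%

(δK/K)² = (1·δm/m)² + (2·δv/v)²
  m term: (1×0.0940)² = 0.00884
  v term: (2×0.0170)² = 0.00116
Total = 0.00999. Share from m = 0.00884/0.00999 = 0.884.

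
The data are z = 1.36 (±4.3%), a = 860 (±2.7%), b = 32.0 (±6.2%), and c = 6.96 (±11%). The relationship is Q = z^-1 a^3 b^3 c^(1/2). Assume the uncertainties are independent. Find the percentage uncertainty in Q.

Relative error in a monomial: (δQ/Q)² = Σ (nᵢ · δxᵢ/xᵢ)².
  (-1·δz/z)² = (-1×0.0430)² = 0.00185;  (3·δa/a)² = (3×0.0270)² = 0.00656;  (3·δb/b)² = (3×0.0620)² = 0.0346;  (½·δc/c)² = (0.5×0.110)² = 0.00302
δQ/Q = √(0.0460) = 0.215

21.5%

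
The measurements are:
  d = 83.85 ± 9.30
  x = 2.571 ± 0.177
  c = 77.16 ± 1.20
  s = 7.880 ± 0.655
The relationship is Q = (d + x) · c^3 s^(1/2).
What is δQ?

Let u = d + x = 86.42. δu = √(δd² + δx²) = √(86.5 + 0.0313) = 9.30, so δu/u = 0.108.
Q is then a monomial in u, c, s:
δQ/Q = √((δu/u)² + (3·δc/c)² + (½·δs/s)²) = √(0.0116 + 0.00218 + 0.00173) = 0.124
Q = 1.114e+08, so δQ = 0.124 × 1.114e+08 = 1.39e+07.

1.39e+07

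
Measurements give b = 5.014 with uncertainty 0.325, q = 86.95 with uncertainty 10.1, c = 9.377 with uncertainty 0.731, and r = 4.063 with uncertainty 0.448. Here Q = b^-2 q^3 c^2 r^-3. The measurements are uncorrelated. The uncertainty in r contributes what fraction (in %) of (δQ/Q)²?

(δQ/Q)² = (-2·δb/b)² + (3·δq/q)² + (2·δc/c)² + (-3·δr/r)²
  b term: (-2×0.0648)² = 0.0168
  q term: (3×0.116)² = 0.121
  c term: (2×0.0780)² = 0.0243
  r term: (-3×0.110)² = 0.109
Total = 0.272. Share from r = 0.109/0.272 = 0.402.

40.2%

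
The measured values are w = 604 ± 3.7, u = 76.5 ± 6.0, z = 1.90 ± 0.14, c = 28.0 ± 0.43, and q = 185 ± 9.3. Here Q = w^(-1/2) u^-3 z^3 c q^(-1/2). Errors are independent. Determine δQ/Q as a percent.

32.4%

For a monomial Q ∝ w^(-1/2), u^-3, z^3, c, q^(-1/2), fractional errors add in quadrature:
  (−½·δw/w)² = (-0.5×0.00613)² = 9.38e-06;  (-3·δu/u)² = (-3×0.0784)² = 0.0554;  (3·δz/z)² = (3×0.0737)² = 0.0489;  (1·δc/c)² = (1×0.0154)² = 0.000236;  (−½·δq/q)² = (-0.5×0.0503)² = 0.000632
δQ/Q = √(0.105) = 0.324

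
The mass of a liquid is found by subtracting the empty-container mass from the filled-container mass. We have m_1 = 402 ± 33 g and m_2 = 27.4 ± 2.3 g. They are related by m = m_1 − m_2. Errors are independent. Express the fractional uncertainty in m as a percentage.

8.83%

Each term contributes (cᵢ δxᵢ)² to (δm)²:
  (δm_1)² = 1090;  (δm_2)² = 5.29
δm = √(1090) = 33.1 g
m = 375 g, so δm/m = 33.1/375 = 0.0883.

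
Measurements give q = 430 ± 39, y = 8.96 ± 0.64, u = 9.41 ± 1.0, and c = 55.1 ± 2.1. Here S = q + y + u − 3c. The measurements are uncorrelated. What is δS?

S is a linear combination, so absolute uncertainties add in quadrature:
  (δq)² = 1520;  (δy)² = 0.410;  (δu)² = 1.00;  (3·δc)² = 39.7
δS = √(1560) = 39.5

39.5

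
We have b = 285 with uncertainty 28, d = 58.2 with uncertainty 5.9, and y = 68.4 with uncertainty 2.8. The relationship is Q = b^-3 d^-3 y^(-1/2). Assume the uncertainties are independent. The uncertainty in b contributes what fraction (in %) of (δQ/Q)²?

(δQ/Q)² = (-3·δb/b)² + (-3·δd/d)² + (−½·δy/y)²
  b term: (-3×0.0982)² = 0.0869
  d term: (-3×0.101)² = 0.0925
  y term: (-0.5×0.0409)² = 0.000419
Total = 0.180. Share from b = 0.0869/0.180 = 0.483.

48.3%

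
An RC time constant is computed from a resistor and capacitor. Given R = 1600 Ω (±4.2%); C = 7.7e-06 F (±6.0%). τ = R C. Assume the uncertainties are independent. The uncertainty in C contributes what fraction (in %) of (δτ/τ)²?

(δτ/τ)² = (1·δR/R)² + (1·δC/C)²
  R term: (1×0.0420)² = 0.00176
  C term: (1×0.0600)² = 0.00360
Total = 0.00536. Share from C = 0.00360/0.00536 = 0.671.

67.1%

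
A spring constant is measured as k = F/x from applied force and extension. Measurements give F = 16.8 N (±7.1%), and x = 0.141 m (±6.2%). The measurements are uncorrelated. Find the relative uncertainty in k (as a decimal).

k is a product of powers, so relative uncertainties combine in quadrature:
  (1·δF/F)² = (1×0.0710)² = 0.00504;  (-1·δx/x)² = (-1×0.0620)² = 0.00384
δk/k = √(0.00889) = 0.0943

0.0943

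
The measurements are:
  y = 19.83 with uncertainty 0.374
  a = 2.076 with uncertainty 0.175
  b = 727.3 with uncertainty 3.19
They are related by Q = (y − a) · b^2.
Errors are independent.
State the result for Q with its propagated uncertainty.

(9.391 ± 0.233) × 10^6

Let u = y − a = 17.75. δu = √(δy² + δa²) = √(0.140 + 0.0306) = 0.413, so δu/u = 0.0233.
Q is then a monomial in u, b:
δQ/Q = √((δu/u)² + (2·δb/b)²) = √(0.000541 + 7.7e-05) = 0.0249
Q = 9.391e+06, so δQ = 0.0249 × 9.391e+06 = 2.33e+05.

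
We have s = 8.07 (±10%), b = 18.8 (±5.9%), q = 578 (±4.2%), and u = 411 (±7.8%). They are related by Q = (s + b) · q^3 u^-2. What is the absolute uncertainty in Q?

Let w = s + b = 26.9. δw = √(δs² + δb²) = √(0.651 + 1.23) = 1.37, so δw/w = 0.0510.
Q is then a monomial in w, q, u:
δQ/Q = √((δw/w)² + (3·δq/q)² + (-2·δu/u)²) = √(0.00261 + 0.0159 + 0.0243) = 0.207
Q = 30700, so δQ = 0.207 × 30700 = 6360.

6360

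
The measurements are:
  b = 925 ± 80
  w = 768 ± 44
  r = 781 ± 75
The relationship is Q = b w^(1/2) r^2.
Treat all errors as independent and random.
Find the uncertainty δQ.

3.32e+09

Products/powers → add relative errors in quadrature, weighted by exponent:
  (1·δb/b)² = (1×0.0865)² = 0.00748;  (½·δw/w)² = (0.5×0.0573)² = 0.000821;  (2·δr/r)² = (2×0.0960)² = 0.0369
δQ/Q = √(0.0452) = 0.213
Q = 1.56e+10, so δQ = 0.213 × 1.56e+10 = 3.32e+09.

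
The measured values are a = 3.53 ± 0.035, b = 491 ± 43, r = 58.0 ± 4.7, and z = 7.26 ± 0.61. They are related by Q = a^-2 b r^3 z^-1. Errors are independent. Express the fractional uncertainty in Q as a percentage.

27.2%

Q is a product of powers, so relative uncertainties combine in quadrature:
  (-2·δa/a)² = (-2×0.00992)² = 0.000393;  (1·δb/b)² = (1×0.0876)² = 0.00767;  (3·δr/r)² = (3×0.0810)² = 0.0591;  (-1·δz/z)² = (-1×0.0840)² = 0.00706
δQ/Q = √(0.0742) = 0.272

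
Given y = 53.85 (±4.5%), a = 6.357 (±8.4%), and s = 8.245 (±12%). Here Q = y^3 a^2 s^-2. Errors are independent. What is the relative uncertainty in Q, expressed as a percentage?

Relative error in a monomial: (δQ/Q)² = Σ (nᵢ · δxᵢ/xᵢ)².
  (3·δy/y)² = (3×0.0450)² = 0.0182;  (2·δa/a)² = (2×0.0840)² = 0.0282;  (-2·δs/s)² = (-2×0.120)² = 0.0576
δQ/Q = √(0.104) = 0.323

32.3%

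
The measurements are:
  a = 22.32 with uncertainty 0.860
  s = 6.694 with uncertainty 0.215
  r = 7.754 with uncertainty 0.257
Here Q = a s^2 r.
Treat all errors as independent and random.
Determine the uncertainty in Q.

Q is a product of powers, so relative uncertainties combine in quadrature:
  (1·δa/a)² = (1×0.0385)² = 0.00148;  (2·δs/s)² = (2×0.0321)² = 0.00413;  (1·δr/r)² = (1×0.0331)² = 0.00110
δQ/Q = √(0.00671) = 0.0819
Q = 7755, so δQ = 0.0819 × 7755 = 635.

635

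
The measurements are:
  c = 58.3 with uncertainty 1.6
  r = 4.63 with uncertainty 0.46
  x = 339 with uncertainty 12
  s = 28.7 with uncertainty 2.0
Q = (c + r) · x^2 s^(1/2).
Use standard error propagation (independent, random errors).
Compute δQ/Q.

Let u = c + r = 62.9. δu = √(δc² + δr²) = √(2.56 + 0.212) = 1.66, so δu/u = 0.0265.
Q is then a monomial in u, x, s:
δQ/Q = √((δu/u)² + (2·δx/x)² + (½·δs/s)²) = √(0.000700 + 0.00501 + 0.00121) = 0.0832

0.0832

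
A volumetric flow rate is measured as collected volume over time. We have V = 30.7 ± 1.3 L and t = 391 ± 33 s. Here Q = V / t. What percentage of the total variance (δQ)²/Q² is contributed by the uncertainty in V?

(δQ/Q)² = (1·δV/V)² + (-1·δt/t)²
  V term: (1×0.0423)² = 0.00179
  t term: (-1×0.0844)² = 0.00712
Total = 0.00892. Share from V = 0.00179/0.00892 = 0.201.

20.1%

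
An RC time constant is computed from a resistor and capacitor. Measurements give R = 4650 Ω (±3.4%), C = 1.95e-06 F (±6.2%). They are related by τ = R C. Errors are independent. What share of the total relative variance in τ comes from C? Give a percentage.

(δτ/τ)² = (1·δR/R)² + (1·δC/C)²
  R term: (1×0.0340)² = 0.00116
  C term: (1×0.0620)² = 0.00384
Total = 0.00500. Share from C = 0.00384/0.00500 = 0.769.

76.9%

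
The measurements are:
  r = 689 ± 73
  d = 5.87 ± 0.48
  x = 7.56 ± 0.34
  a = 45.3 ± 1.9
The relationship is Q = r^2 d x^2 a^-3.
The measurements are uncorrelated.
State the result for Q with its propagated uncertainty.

1710 ± 471

Each factor contributes (exponent × relative error)² to (δQ/Q)²:
  (2·δr/r)² = (2×0.106)² = 0.0449;  (1·δd/d)² = (1×0.0818)² = 0.00669;  (2·δx/x)² = (2×0.0450)² = 0.00809;  (-3·δa/a)² = (-3×0.0419)² = 0.0158
δQ/Q = √(0.0755) = 0.275
Q = 1710, so δQ = 0.275 × 1710 = 471.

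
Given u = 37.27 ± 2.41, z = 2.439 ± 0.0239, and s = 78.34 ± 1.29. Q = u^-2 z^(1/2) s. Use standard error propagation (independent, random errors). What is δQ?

0.0115

For a monomial Q ∝ u^-2, z^(1/2), s, fractional errors add in quadrature:
  (-2·δu/u)² = (-2×0.0647)² = 0.0167;  (½·δz/z)² = (0.5×0.00980)² = 2.4e-05;  (1·δs/s)² = (1×0.0165)² = 0.000271
δQ/Q = √(0.0170) = 0.130
Q = 0.08808, so δQ = 0.130 × 0.08808 = 0.0115.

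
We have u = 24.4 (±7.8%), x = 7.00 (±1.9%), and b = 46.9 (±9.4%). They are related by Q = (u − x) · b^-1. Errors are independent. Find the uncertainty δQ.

Let w = u − x = 17.4. δw = √(δu² + δx²) = √(3.62 + 0.0177) = 1.91, so δw/w = 0.110.
Q is then a monomial in w, b:
δQ/Q = √((δw/w)² + (-1·δb/b)²) = √(0.0120 + 0.00884) = 0.144
Q = 0.371, so δQ = 0.144 × 0.371 = 0.0536.

0.0536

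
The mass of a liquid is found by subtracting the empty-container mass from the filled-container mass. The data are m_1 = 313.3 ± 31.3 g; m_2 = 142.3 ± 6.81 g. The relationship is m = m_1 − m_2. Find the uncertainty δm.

For a sum/difference, combine absolute errors in quadrature:
  (δm_1)² = 980;  (δm_2)² = 46.4
δm = √(1030) = 32.0 g

32.0 g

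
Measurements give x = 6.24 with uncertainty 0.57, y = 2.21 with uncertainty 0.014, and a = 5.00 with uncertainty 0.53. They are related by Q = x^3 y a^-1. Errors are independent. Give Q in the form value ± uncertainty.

Q is a product of powers, so relative uncertainties combine in quadrature:
  (3·δx/x)² = (3×0.0913)² = 0.0751;  (1·δy/y)² = (1×0.00633)² = 4.01e-05;  (-1·δa/a)² = (-1×0.106)² = 0.0112
δQ/Q = √(0.0864) = 0.294
Q = 107, so δQ = 0.294 × 107 = 31.6.

107 ± 31.6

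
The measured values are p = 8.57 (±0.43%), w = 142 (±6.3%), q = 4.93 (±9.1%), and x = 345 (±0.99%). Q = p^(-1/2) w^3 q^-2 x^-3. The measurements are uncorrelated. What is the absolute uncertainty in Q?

0.000259

Since Q is a product/quotient, work with relative uncertainties:
  (−½·δp/p)² = (-0.5×0.00430)² = 4.62e-06;  (3·δw/w)² = (3×0.0630)² = 0.0357;  (-2·δq/q)² = (-2×0.0910)² = 0.0331;  (-3·δx/x)² = (-3×0.00990)² = 0.000882
δQ/Q = √(0.0697) = 0.264
Q = 0.000980, so δQ = 0.264 × 0.000980 = 0.000259.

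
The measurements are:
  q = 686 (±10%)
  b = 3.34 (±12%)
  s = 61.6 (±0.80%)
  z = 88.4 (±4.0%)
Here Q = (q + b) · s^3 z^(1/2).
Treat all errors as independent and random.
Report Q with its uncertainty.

Let u = q + b = 689. δu = √(δq² + δb²) = √(4710 + 0.161) = 68.6, so δu/u = 0.0995.
Q is then a monomial in u, s, z:
δQ/Q = √((δu/u)² + (3·δs/s)² + (½·δz/z)²) = √(0.00990 + 0.000576 + 0.000400) = 0.104
Q = 1.51e+09, so δQ = 0.104 × 1.51e+09 = 1.58e+08.

(1.51 ± 0.158) × 10^9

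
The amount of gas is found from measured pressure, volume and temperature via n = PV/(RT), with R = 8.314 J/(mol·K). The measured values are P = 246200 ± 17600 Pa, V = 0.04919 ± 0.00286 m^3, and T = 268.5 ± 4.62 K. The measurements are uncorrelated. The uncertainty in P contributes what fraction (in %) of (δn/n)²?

58.2%

(δn/n)² = (1·δP/P)² + (1·δV/V)² + (-1·δT/T)²
  P term: (1×0.0715)² = 0.00511
  V term: (1×0.0581)² = 0.00338
  T term: (-1×0.0172)² = 0.000296
Total = 0.00879. Share from P = 0.00511/0.00879 = 0.582.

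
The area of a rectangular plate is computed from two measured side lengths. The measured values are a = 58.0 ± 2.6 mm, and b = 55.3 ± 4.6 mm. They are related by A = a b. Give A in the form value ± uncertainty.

3210 ± 303 mm^2

Relative error in a monomial: (δA/A)² = Σ (nᵢ · δxᵢ/xᵢ)².
  (1·δa/a)² = (1×0.0448)² = 0.00201;  (1·δb/b)² = (1×0.0832)² = 0.00692
δA/A = √(0.00893) = 0.0945
A = 3210 mm^2, so δA = 0.0945 × 3210 = 303 mm^2.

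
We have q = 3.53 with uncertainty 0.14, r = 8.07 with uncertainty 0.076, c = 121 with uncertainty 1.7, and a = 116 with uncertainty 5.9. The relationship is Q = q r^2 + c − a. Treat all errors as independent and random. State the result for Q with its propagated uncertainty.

Let p = q·r^2 = 230. δp/p = √((1·δq/q)² + (2·δr/r)²) = √(0.00157 + 0.000355) = 0.0439, so δp = 10.1.
Q = p + c − a: δQ = √(δp² + δc² + δa²) = √(102 + 2.89 + 34.8) = 11.8
Q = 235.

235 ± 11.8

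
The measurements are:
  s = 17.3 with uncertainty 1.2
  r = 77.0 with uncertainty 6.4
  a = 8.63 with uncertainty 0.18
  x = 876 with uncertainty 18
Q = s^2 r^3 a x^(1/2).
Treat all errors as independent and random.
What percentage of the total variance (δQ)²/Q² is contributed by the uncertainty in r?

75.9%

(δQ/Q)² = (2·δs/s)² + (3·δr/r)² + (1·δa/a)² + (½·δx/x)²
  s term: (2×0.0694)² = 0.0192
  r term: (3×0.0831)² = 0.0622
  a term: (1×0.0209)² = 0.000435
  x term: (0.5×0.0205)² = 0.000106
Total = 0.0820. Share from r = 0.0622/0.0820 = 0.759.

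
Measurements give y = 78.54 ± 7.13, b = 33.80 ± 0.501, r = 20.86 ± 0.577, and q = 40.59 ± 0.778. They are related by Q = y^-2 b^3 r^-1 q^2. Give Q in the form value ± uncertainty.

Since Q is a product/quotient, work with relative uncertainties:
  (-2·δy/y)² = (-2×0.0908)² = 0.0330;  (3·δb/b)² = (3×0.0148)² = 0.00198;  (-1·δr/r)² = (-1×0.0277)² = 0.000765;  (2·δq/q)² = (2×0.0192)² = 0.00147
δQ/Q = √(0.0372) = 0.193
Q = 494.4, so δQ = 0.193 × 494.4 = 95.3.

494.4 ± 95.3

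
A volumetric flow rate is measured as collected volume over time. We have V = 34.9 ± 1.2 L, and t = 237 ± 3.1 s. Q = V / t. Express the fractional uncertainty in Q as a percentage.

Since Q is a product/quotient, work with relative uncertainties:
  (1·δV/V)² = (1×0.0344)² = 0.00118;  (-1·δt/t)² = (-1×0.0131)² = 0.000171
δQ/Q = √(0.00135) = 0.0368

3.68%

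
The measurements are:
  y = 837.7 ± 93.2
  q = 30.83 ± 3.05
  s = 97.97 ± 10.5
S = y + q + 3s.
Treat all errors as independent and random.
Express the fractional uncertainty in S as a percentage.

Absolute uncertainties add in quadrature for a linear combination:
  (δy)² = 8690;  (δq)² = 9.30;  (3·δs)² = 992
δS = √(9690) = 98.4
S = 1162, so δS/S = 98.4/1162 = 0.0847.

8.47%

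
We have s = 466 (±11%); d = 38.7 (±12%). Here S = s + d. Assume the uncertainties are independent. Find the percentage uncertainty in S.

For a sum/difference, combine absolute errors in quadrature:
  (δs)² = 2630;  (δd)² = 21.6
δS = √(2650) = 51.5
S = 505, so δS/S = 51.5/505 = 0.102.

10.2%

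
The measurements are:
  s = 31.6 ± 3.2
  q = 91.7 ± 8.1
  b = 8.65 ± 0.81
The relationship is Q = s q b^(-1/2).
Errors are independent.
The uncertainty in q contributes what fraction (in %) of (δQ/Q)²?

38.5%

(δQ/Q)² = (1·δs/s)² + (1·δq/q)² + (−½·δb/b)²
  s term: (1×0.101)² = 0.0103
  q term: (1×0.0883)² = 0.00780
  b term: (-0.5×0.0936)² = 0.00219
Total = 0.0202. Share from q = 0.00780/0.0202 = 0.385.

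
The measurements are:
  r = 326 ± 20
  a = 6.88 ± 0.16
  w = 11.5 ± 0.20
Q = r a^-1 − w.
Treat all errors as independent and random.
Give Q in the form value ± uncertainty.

35.9 ± 3.12

Let p = r·a^-1 = 47.4. δp/p = √((1·δr/r)² + (-1·δa/a)²) = √(0.00376 + 0.000541) = 0.0656, so δp = 3.11.
Q = p − w: δQ = √(δp² + δw²) = √(9.66 + 0.0400) = 3.12
Q = 35.9.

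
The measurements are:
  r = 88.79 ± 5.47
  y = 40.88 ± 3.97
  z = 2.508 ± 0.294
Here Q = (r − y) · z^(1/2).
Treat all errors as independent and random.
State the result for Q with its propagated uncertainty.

Let u = r − y = 47.91. δu = √(δr² + δy²) = √(29.9 + 15.8) = 6.76, so δu/u = 0.141.
Q is then a monomial in u, z:
δQ/Q = √((δu/u)² + (½·δz/z)²) = √(0.0199 + 0.00344) = 0.153
Q = 75.87, so δQ = 0.153 × 75.87 = 11.6.

75.87 ± 11.6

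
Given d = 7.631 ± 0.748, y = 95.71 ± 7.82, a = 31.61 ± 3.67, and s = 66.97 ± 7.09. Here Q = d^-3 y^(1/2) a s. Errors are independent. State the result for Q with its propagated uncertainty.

46.61 ± 15.7

Each factor contributes (exponent × relative error)² to (δQ/Q)²:
  (-3·δd/d)² = (-3×0.0980)² = 0.0865;  (½·δy/y)² = (0.5×0.0817)² = 0.00167;  (1·δa/a)² = (1×0.116)² = 0.0135;  (1·δs/s)² = (1×0.106)² = 0.0112
δQ/Q = √(0.113) = 0.336
Q = 46.61, so δQ = 0.336 × 46.61 = 15.7.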